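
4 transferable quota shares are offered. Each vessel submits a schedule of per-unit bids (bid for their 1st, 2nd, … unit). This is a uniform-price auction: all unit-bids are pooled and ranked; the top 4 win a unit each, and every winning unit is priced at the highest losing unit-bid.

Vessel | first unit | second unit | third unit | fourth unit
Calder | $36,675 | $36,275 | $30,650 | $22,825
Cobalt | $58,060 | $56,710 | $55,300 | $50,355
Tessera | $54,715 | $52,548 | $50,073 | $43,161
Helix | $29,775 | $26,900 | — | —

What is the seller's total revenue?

Total revenue: $210,192

Pooled unit-bids ranked (top 4): 58,060 (Cobalt-1), 56,710 (Cobalt-2), 55,300 (Cobalt-3), 54,715 (Tessera-1)
Highest rejected unit-bid = $52,548.
Allocation: Cobalt 3, Tessera 1. Every unit priced at $52,548.
Revenue = 4 × 52,548 = $210,192.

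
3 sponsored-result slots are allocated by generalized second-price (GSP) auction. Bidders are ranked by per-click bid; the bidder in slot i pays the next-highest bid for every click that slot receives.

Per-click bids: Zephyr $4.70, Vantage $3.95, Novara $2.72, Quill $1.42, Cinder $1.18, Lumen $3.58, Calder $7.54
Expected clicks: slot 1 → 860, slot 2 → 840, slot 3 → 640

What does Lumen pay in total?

Ranked by bid: $7.54 (Calder) > $4.70 (Zephyr) > $3.95 (Vantage) > $3.58 (Lumen) > …
Lumen ranks below slot 3 → no slot, pays nothing.

Lumen pays $0.00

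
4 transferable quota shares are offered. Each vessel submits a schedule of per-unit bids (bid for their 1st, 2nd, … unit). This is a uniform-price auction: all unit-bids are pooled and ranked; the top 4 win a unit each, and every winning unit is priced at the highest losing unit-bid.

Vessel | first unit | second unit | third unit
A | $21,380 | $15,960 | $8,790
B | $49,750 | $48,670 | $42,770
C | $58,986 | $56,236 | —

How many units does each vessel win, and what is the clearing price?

B 2, C 2; clearing price $42,770

Pooled unit-bids ranked (top 4): 58,986 (C-1), 56,236 (C-2), 49,750 (B-1), 48,670 (B-2)
First bid not allocated: $42,770.
Allocation: B 2, C 2.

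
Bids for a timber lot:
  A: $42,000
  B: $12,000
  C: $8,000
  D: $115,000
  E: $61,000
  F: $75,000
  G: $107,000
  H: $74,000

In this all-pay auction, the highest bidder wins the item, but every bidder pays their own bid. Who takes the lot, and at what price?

Bids ranked: 115,000 (D) > 107,000 (G) > 75,000 (F) > 74,000 (H) > 61,000 (E) > 42,000 (A) > …
D is highest and takes the item; every bidder forfeits their bid.

D pays $115,000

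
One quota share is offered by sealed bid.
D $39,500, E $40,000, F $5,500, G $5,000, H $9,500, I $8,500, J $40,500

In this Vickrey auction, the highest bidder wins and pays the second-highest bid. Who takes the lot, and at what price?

Vickrey auction: the highest bidder wins and pays the second-highest bid.
Bids ranked: 40,500 (J) > 40,000 (E) > 39,500 (D) > 9,500 (H) > 8,500 (I) > 5,500 (F) > …
J is highest; pays the second-highest bid, $40,000.

J pays $40,000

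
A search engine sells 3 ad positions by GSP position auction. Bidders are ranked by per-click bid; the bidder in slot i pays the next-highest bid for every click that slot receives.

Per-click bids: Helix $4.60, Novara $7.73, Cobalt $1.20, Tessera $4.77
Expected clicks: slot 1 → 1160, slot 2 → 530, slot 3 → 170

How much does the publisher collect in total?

Total revenue: $8175.20

Ranked by bid: $7.73 (Novara) > $4.77 (Tessera) > $4.60 (Helix) > $1.20 (Cobalt)
Slot 1: Novara pays $4.77 × 1160 = $5533.20
Slot 2: Tessera pays $4.60 × 530 = $2438.00
Slot 3: Helix pays $1.20 × 170 = $204.00
Total = $8175.20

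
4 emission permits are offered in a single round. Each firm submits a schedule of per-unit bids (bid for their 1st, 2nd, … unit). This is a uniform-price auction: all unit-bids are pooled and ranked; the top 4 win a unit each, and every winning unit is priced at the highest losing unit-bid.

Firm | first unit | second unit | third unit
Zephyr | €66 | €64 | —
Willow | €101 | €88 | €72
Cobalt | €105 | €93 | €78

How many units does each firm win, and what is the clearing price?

Cobalt 2, Willow 2; clearing price €78

Merging the schedules and taking the best 4: 105 (Cobalt-1), 101 (Willow-1), 93 (Cobalt-2), 88 (Willow-2)
The (k+1)-th unit-bid is €78.
Allocation: Cobalt 2, Willow 2.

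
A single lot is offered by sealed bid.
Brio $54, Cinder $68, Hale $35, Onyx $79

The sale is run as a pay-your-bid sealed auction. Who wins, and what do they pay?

Onyx pays $79

Bids ranked: 79 (Onyx) > 68 (Cinder) > 54 (Brio) > 35 (Hale)
First-price: Onyx pays what they bid, $79.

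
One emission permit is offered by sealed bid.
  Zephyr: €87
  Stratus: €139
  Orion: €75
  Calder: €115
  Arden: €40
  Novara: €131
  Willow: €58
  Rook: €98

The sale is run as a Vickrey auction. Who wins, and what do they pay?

Stratus pays €131

Bids in order: 139 (Stratus) > 131 (Novara) > 115 (Calder) > 98 (Rook) > 87 (Zephyr) > 75 (Orion) > …
Stratus wins with the highest bid; price is set by the runner-up at €131.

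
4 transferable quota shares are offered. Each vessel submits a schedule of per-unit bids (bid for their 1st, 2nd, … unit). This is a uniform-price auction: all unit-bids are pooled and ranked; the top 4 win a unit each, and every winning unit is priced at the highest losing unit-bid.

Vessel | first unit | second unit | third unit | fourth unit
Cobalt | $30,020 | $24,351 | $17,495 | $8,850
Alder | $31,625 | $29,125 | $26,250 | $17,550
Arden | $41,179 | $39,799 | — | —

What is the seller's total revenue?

Total revenue: $116,500

Merging the schedules and taking the best 4: 41,179 (Arden-1), 39,799 (Arden-2), 31,625 (Alder-1), 30,020 (Cobalt-1)
First bid not allocated: $29,125.
Allocation: Alder 1, Arden 2, Cobalt 1. Every unit priced at $29,125.
Revenue = 4 × 29,125 = $116,500.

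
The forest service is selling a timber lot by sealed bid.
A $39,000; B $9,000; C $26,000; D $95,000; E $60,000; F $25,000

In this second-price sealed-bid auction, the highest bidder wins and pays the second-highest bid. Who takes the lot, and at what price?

Sorting bids: 95,000 (D) > 60,000 (E) > 39,000 (A) > 26,000 (C) > 25,000 (F) > 9,000 (B)
D wins with the highest bid; price is set by the runner-up at $60,000.

D pays $60,000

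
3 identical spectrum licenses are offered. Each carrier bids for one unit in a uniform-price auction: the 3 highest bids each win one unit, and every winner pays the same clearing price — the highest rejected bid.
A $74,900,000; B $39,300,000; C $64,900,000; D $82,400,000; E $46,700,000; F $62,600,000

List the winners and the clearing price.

Bids ranked high→low: 82,400,000 (D), 74,900,000 (A), 64,900,000 (C), 62,600,000 (F), 46,700,000 (E), …
The 3 highest are D, A, C.
Clearing price = highest rejected bid = $62,600,000.

D, A, C; each pays $62,600,000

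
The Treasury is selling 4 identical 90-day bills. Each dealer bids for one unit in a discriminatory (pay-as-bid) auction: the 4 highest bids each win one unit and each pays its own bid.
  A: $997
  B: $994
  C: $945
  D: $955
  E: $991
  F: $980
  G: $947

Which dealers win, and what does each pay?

Sorting: 997 (A), 994 (B), 991 (E), 980 (F), 955 (D), 947 (G), …
Top 4: A, B, E, F.
Each winner pays its own bid: A $997, B $994, E $991, F $980.

A $997, B $994, E $991, F $980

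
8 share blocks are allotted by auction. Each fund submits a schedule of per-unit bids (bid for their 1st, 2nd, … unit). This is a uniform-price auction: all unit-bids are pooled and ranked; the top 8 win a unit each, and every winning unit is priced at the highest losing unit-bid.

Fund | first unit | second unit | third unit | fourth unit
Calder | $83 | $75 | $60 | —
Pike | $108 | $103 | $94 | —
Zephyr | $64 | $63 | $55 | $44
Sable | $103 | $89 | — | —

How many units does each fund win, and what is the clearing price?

Calder 2, Pike 3, Sable 2, Zephyr 1; clearing price $63

Merging the schedules and taking the best 8: 108 (Pike-1), 103 (Pike-2), 103 (Sable-1), 94 (Pike-3), 89 (Sable-2), 83 (Calder-1), 75 (Calder-2), 64 (Zephyr-1)
The (k+1)-th unit-bid is $63.
Allocation: Calder 2, Pike 3, Sable 2, Zephyr 1.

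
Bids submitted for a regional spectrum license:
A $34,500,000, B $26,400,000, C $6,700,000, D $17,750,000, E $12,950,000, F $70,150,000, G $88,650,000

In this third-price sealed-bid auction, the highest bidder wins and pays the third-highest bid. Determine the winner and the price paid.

Rule: the highest bidder wins and pays the third-highest bid.
Bids in order: 88,650,000 (G) > 70,150,000 (F) > 34,500,000 (A) > 26,400,000 (B) > 17,750,000 (D) > 12,950,000 (E) > …
G wins; payment is bid #3 in the ranking = $34,500,000.

G pays $34,500,000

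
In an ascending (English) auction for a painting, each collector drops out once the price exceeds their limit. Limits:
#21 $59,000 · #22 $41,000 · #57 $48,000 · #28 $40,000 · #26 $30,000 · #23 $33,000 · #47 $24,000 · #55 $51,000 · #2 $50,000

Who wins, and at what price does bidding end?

#21 wins at $51,000

Sorting limits: 59,000 (#21) > 51,000 (#55) > 50,000 (#2) > 48,000 (#57) > 41,000 (#22) > 40,000 (#28) > …
#55 is the last rival to drop out, at $51,000; #21 remains and wins at that price.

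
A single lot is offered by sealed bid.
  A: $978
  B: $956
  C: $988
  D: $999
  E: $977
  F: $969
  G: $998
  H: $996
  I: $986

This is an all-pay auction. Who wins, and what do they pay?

Bids in order: 999 (D) > 998 (G) > 996 (H) > 988 (C) > 986 (I) > 978 (A) > …
D is highest and takes the item; every bidder forfeits their bid.

D pays $999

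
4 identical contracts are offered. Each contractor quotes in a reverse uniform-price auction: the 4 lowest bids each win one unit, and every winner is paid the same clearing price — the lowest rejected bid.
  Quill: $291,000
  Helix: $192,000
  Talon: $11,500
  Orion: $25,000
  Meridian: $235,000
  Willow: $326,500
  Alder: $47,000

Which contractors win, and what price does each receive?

Sorting: 11,500 (Talon), 25,000 (Orion), 47,000 (Alder), 192,000 (Helix), 235,000 (Meridian), 291,000 (Quill), …
The 4 lowest are Talon, Orion, Alder, Helix.
Lowest unsuccessful bid: $235,000 → clearing price.

Talon, Orion, Alder, Helix; each is paid $235,000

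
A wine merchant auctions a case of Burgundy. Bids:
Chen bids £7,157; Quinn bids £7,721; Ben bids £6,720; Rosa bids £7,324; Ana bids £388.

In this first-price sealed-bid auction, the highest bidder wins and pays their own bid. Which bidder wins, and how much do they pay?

Quinn pays £7,721

Sorting bids: 7,721 (Quinn) > 7,324 (Rosa) > 7,157 (Chen) > 6,720 (Ben) > 388 (Ana)
First-price: Quinn pays what they bid, £7,721.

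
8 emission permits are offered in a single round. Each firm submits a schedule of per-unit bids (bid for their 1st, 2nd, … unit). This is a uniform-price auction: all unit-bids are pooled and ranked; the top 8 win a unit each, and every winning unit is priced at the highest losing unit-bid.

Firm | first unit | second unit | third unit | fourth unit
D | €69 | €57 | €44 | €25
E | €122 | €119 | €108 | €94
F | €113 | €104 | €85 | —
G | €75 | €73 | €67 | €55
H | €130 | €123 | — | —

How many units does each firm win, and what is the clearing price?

Pooled unit-bids ranked (top 8): 130 (H-1), 123 (H-2), 122 (E-1), 119 (E-2), 113 (F-1), 108 (E-3), 104 (F-2), 94 (E-4)
The (k+1)-th unit-bid is €85.
Allocation: E 4, F 2, H 2.

E 4, F 2, H 2; clearing price €85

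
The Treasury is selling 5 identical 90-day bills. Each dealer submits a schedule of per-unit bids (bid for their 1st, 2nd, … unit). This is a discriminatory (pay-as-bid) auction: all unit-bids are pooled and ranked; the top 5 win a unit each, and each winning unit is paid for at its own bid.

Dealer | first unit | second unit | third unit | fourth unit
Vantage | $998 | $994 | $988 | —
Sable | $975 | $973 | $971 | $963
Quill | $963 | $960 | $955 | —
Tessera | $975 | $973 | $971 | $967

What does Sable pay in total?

Pooled unit-bids ranked (top 5): 998 (Vantage-1), 994 (Vantage-2), 988 (Vantage-3), 975 (Sable-1), 975 (Tessera-1)
Next rejected bid: $973 (not a price — pay-as-bid).
Sable's winning unit-bids: 975 = $975.

Sable pays $975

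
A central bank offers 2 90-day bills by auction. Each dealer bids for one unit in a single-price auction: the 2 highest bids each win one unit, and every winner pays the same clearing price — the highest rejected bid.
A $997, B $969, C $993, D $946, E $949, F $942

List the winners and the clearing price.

A, C; each pays $969

Sorting: 997 (A), 993 (C), 969 (B), 949 (E), …
Winners (2 units): A, C.
First losing bid is B's $969, which sets the uniform price.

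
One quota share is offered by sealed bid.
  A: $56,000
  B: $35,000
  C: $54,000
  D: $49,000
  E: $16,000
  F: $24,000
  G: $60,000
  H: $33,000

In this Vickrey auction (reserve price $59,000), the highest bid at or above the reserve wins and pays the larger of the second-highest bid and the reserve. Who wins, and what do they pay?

G pays $59,000

Vickrey auction (reserve price $59,000): the highest bid at or above the reserve wins and pays the larger of the second-highest bid and the reserve.
Sorting bids: 60,000 (G) > 56,000 (A) > 54,000 (C) > 49,000 (D) > 35,000 (B) > 33,000 (H) > …
Highest eligible bid: G at $60,000.
max(second-highest $56,000, reserve $59,000) = $59,000.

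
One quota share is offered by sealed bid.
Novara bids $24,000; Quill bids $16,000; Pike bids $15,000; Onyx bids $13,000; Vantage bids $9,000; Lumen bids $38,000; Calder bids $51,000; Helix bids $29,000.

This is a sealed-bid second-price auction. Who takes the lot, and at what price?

Calder pays $38,000

Sorting bids: 51,000 (Calder) > 38,000 (Lumen) > 29,000 (Helix) > 24,000 (Novara) > 16,000 (Quill) > 15,000 (Pike) > …
Calder wins with the highest bid; price is set by the runner-up at $38,000.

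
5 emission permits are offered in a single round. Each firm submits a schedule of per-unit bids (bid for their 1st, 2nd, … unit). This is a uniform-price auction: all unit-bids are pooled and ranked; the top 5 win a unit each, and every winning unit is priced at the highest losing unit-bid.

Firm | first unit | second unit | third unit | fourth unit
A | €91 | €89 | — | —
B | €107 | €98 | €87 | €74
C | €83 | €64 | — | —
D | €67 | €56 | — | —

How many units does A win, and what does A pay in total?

A: 2 units, pays €166

All unit-bids, highest first — top 5: 107 (B-1), 98 (B-2), 91 (A-1), 89 (A-2), 87 (B-3)
Highest rejected unit-bid = €83.
A wins 2 unit(s) at €83 each.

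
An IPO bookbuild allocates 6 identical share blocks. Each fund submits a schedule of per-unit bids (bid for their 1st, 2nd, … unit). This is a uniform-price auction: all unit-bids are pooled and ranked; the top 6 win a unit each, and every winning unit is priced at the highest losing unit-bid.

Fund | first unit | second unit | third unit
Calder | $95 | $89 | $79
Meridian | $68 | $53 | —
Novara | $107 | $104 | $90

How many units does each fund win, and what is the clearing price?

Calder 3, Novara 3; clearing price $68

All unit-bids, highest first — top 6: 107 (Novara-1), 104 (Novara-2), 95 (Calder-1), 90 (Novara-3), 89 (Calder-2), 79 (Calder-3)
The (k+1)-th unit-bid is $68.
Allocation: Calder 3, Novara 3.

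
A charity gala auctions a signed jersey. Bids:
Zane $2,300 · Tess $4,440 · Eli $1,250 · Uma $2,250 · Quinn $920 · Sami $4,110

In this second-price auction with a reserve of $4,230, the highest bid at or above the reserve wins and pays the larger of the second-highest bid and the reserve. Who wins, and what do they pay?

Tess pays $4,230

Sorting bids: 4,440 (Tess) > 4,110 (Sami) > 2,300 (Zane) > 2,250 (Uma) > 1,250 (Eli) > 920 (Quinn)
Highest eligible bid: Tess at $4,440.
Second-highest bid $4,110 is below the reserve $4,230, so the reserve binds → payment $4,230.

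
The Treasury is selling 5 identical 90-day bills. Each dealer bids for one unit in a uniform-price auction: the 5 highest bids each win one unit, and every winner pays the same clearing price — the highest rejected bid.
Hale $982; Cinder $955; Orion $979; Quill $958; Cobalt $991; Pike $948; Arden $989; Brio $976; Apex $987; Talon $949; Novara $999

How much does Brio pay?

Brio pays $0

Ordering the bids: 999 (Novara), 991 (Cobalt), 989 (Arden), 987 (Apex), 982 (Hale), 979 (Orion), 976 (Brio), …
Top 5: Novara, Cobalt, Arden, Apex, Hale.
Clearing price = highest rejected bid = $979.
Brio does not win → pays $0.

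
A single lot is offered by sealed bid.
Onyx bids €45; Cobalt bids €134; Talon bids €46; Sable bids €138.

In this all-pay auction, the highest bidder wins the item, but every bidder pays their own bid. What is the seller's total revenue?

Sorting bids: 138 (Sable) > 134 (Cobalt) > 46 (Talon) > 45 (Onyx)
Every bidder forfeits their bid regardless of winning.
Revenue = 45 + 134 + 46 + 138 = €363.

Total revenue: €363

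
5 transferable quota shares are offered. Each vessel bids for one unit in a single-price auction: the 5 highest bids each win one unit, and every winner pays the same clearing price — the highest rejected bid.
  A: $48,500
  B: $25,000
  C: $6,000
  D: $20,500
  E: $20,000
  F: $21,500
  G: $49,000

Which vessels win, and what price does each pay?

G, A, B, F, D; each pays $20,000

Ordering the bids: 49,000 (G), 48,500 (A), 25,000 (B), 21,500 (F), 20,500 (D), 20,000 (E), 6,000 (C)
Top 5: G, A, B, F, D.
First losing bid is E's $20,000, which sets the uniform price.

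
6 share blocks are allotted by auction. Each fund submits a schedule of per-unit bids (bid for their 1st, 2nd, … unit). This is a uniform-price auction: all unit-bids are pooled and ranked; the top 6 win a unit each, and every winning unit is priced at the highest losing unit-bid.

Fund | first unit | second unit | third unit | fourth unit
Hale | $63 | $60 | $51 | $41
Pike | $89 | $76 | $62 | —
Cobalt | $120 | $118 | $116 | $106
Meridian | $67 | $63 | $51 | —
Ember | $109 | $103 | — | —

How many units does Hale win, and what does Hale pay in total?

Hale: 0 units, pays $0

All unit-bids, highest first — top 6: 120 (Cobalt-1), 118 (Cobalt-2), 116 (Cobalt-3), 109 (Ember-1), 106 (Cobalt-4), 103 (Ember-2)
First bid not allocated: $89.
Hale wins 0 unit(s) at $89 each.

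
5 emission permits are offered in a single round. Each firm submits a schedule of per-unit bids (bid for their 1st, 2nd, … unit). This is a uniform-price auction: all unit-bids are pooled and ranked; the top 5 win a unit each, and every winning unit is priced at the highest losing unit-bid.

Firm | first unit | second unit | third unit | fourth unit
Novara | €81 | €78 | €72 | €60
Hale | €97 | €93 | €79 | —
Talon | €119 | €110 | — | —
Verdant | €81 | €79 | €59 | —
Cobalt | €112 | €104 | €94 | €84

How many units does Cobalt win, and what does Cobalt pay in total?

Cobalt: 2 units, pays €188

All unit-bids, highest first — top 5: 119 (Talon-1), 112 (Cobalt-1), 110 (Talon-2), 104 (Cobalt-2), 97 (Hale-1)
First bid not allocated: €94.
Cobalt wins 2 unit(s) at €94 each.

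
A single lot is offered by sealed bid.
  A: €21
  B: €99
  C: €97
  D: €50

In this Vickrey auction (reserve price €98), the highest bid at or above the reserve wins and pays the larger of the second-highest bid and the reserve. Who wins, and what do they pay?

Vickrey auction (reserve price €98): the highest bid at or above the reserve wins and pays the larger of the second-highest bid and the reserve.
Sorting bids: 99 (B) > 97 (C) > 50 (D) > 21 (A)
Highest eligible bid: B at €99.
max(second-highest €97, reserve €98) = €98.

B pays €98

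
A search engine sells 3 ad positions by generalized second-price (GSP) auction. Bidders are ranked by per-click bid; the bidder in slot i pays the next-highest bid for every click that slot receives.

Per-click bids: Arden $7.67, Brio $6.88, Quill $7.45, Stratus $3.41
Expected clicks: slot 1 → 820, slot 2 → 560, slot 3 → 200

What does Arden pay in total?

Arden pays $6109.00

Sorting advertisers: $7.67 (Arden) > $7.45 (Quill) > $6.88 (Brio) > $3.41 (Stratus)
Arden holds slot 1 → pays next bid $7.45 × 820 clicks = $6109.00.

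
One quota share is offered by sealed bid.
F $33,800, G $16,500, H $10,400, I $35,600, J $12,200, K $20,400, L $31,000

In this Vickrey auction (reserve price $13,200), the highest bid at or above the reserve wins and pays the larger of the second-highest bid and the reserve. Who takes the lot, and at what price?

Rule: the highest bid at or above the reserve wins and pays the larger of the second-highest bid and the reserve.
Bids ranked: 35,600 (I) > 33,800 (F) > 31,000 (L) > 20,400 (K) > 16,500 (G) > 12,200 (J) > …
I has the top bid at or above the reserve ($35,600).
max(second-highest $33,800, reserve $13,200) = $33,800; the reserve does not bind.

I pays $33,800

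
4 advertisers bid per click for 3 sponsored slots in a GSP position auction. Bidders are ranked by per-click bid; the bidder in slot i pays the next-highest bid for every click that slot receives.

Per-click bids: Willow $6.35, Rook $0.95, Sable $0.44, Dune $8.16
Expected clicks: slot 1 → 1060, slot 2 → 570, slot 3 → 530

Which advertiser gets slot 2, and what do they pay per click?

Sorting advertisers: $8.16 (Dune) > $6.35 (Willow) > $0.95 (Rook) > $0.44 (Sable)
Slot 2 goes to the second-ranked bidder, Willow, who pays the next bid down: $0.95/click.

Willow; $0.95 per click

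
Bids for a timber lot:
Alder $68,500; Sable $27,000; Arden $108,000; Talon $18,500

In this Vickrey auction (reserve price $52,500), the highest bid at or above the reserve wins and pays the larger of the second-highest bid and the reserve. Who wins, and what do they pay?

Bids ranked: 108,000 (Arden) > 68,500 (Alder) > 27,000 (Sable) > 18,500 (Talon)
Highest eligible bid: Arden at $108,000.
Second-highest bid $68,500 exceeds the reserve $52,500 → payment $68,500.

Arden pays $68,500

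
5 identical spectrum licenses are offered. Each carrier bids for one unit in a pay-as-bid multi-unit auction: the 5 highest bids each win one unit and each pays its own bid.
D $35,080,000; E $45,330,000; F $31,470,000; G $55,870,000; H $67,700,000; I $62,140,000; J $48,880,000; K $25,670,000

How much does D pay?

Ordering the bids: 67,700,000 (H), 62,140,000 (I), 55,870,000 (G), 48,880,000 (J), 45,330,000 (E), 35,080,000 (D), 31,470,000 (F), …
The 5 highest are H, I, G, J, E.
D does not win → $0.

D pays $0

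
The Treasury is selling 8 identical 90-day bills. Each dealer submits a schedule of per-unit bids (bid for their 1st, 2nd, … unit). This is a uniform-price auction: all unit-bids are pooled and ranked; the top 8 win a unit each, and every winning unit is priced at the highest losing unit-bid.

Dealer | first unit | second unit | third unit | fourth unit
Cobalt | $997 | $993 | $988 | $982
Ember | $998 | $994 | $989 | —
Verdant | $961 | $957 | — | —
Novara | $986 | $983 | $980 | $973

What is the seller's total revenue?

Total revenue: $7,856

All unit-bids, highest first — top 8: 998 (Ember-1), 997 (Cobalt-1), 994 (Ember-2), 993 (Cobalt-2), 989 (Ember-3), 988 (Cobalt-3), 986 (Novara-1), 983 (Novara-2)
The (k+1)-th unit-bid is $982.
Allocation: Cobalt 3, Ember 3, Novara 2. Every unit priced at $982.
Revenue = 8 × 982 = $7,856.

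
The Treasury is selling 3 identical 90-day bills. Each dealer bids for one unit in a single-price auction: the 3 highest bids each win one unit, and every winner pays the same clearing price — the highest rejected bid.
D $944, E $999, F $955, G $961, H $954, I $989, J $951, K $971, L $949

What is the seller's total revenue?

Sorting: 999 (E), 989 (I), 971 (K), 961 (G), 955 (F), …
The 3 highest are E, I, K.
Highest unsuccessful bid: $961 → clearing price.
Total revenue = 3 × $961 = $2,883.

Total revenue: $2,883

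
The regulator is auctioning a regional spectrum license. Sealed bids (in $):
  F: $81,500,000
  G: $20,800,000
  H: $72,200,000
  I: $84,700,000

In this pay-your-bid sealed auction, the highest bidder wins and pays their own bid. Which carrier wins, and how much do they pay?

Pay-your-bid sealed auction: the highest bidder wins and pays their own bid.
Sorting bids: 84,700,000 (I) > 81,500,000 (F) > 72,200,000 (H) > 20,800,000 (G)
First-price: I pays what they bid, $84,700,000.

I pays $84,700,000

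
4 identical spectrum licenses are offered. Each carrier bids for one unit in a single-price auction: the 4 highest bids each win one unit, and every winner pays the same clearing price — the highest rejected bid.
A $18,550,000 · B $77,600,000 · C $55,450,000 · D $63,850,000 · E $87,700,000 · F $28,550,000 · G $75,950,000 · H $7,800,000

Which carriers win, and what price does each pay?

E, B, G, D; each pays $55,450,000

Sorting: 87,700,000 (E), 77,600,000 (B), 75,950,000 (G), 63,850,000 (D), 55,450,000 (C), 28,550,000 (F), …
The 4 highest are E, B, G, D.
Highest unsuccessful bid: $55,450,000 → clearing price.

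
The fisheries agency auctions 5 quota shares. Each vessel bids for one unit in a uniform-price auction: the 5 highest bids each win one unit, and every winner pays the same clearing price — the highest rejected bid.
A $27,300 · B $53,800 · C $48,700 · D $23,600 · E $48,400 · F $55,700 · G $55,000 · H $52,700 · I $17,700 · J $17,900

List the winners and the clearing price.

Sorting: 55,700 (F), 55,000 (G), 53,800 (B), 52,700 (H), 48,700 (C), 48,400 (E), 27,300 (A), …
Winners (5 units): F, G, B, H, C.
First losing bid is E's $48,400, which sets the uniform price.

F, G, B, H, C; each pays $48,400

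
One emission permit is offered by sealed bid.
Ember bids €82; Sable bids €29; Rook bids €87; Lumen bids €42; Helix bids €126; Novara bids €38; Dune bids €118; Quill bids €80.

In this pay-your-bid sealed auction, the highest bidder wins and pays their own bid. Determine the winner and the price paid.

Helix pays €126

Sorting bids: 126 (Helix) > 118 (Dune) > 87 (Rook) > 82 (Ember) > 80 (Quill) > 42 (Lumen) > …
Helix is highest → pays own bid, €126.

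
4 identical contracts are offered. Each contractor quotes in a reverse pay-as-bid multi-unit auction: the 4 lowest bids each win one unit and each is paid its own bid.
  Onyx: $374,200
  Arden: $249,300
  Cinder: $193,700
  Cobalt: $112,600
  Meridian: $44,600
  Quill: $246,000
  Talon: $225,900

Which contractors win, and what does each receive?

Bids ranked low→high: 44,600 (Meridian), 112,600 (Cobalt), 193,700 (Cinder), 225,900 (Talon), 246,000 (Quill), 249,300 (Arden), …
The 4 lowest are Meridian, Cobalt, Cinder, Talon.
Each winner is paid its own bid: Meridian $44,600, Cobalt $112,600, Cinder $193,700, Talon $225,900.

Meridian $44,600, Cobalt $112,600, Cinder $193,700, Talon $225,900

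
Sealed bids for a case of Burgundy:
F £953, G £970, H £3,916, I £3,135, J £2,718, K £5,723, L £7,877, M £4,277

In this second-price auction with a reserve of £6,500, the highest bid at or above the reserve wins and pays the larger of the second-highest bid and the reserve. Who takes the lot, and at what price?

Rule: the highest bid at or above the reserve wins and pays the larger of the second-highest bid and the reserve.
Bids ranked: 7,877 (L) > 5,723 (K) > 4,277 (M) > 3,916 (H) > 3,135 (I) > 2,718 (J) > …
L has the top bid at or above the reserve (£7,877).
Second-highest bid £5,723 is below the reserve £6,500, so the reserve binds → payment £6,500.

L pays £6,500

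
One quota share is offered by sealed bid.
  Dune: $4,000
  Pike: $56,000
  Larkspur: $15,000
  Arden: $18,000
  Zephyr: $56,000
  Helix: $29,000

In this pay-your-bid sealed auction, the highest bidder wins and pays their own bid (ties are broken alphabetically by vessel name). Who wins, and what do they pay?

Pike pays $56,000

Rule: the highest bidder wins and pays their own bid.
Sorting bids: 56,000 (Pike) > 56,000 (Zephyr) > 29,000 (Helix) > 18,000 (Arden) > 15,000 (Larkspur) > 4,000 (Dune)
Pike and Zephyr tie at $56,000; tie-break gives it to Pike.
Pike is highest → pays own bid, $56,000.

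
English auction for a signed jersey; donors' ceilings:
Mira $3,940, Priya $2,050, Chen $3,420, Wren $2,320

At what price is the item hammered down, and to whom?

Mira wins at $3,420

Rule: the price rises until one bidder remains; the winner pays the price at which the last rival dropped out.
Limits in order: 3,940 (Mira) > 3,420 (Chen) > 2,320 (Wren) > 2,050 (Priya)
Once the price passes $3,420, only Mira is left; the hammer falls at Chen's limit of $3,420.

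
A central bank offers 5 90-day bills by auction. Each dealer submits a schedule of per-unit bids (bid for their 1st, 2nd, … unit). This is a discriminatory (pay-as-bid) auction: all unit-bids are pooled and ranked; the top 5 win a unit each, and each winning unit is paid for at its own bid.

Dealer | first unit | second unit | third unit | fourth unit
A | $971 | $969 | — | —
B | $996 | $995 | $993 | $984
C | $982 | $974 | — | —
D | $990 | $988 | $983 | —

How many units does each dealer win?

B 3, D 2

Merging the schedules and taking the best 5: 996 (B-1), 995 (B-2), 993 (B-3), 990 (D-1), 988 (D-2)
Next rejected bid: $984 (not a price — pay-as-bid).
Allocation: B 3, D 2.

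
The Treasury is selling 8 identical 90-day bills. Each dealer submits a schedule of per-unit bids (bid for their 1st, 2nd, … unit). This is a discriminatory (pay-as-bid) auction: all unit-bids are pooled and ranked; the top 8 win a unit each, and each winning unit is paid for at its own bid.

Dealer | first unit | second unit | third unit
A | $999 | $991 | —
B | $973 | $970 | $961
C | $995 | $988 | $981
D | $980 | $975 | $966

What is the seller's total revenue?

Pooled unit-bids ranked (top 8): 999 (A-1), 995 (C-1), 991 (A-2), 988 (C-2), 981 (C-3), 980 (D-1), 975 (D-2), 973 (B-1)
Next rejected bid: $970 (not a price — pay-as-bid).
Each winning unit pays its own bid.
Revenue = 999 + 995 + 991 + 988 + 981 + 980 + 975 + 973 = $7,882.

Total revenue: $7,882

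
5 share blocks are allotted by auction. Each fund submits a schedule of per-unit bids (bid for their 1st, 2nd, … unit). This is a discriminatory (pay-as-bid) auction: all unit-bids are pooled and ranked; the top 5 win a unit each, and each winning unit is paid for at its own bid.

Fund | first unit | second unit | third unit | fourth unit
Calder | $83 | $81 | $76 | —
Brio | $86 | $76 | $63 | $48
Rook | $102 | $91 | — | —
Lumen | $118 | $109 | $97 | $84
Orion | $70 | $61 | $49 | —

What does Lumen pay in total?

Lumen pays $324

Pooled unit-bids ranked (top 5): 118 (Lumen-1), 109 (Lumen-2), 102 (Rook-1), 97 (Lumen-3), 91 (Rook-2)
Next rejected bid: $86 (not a price — pay-as-bid).
Lumen's winning unit-bids: 118 + 109 + 97 = $324.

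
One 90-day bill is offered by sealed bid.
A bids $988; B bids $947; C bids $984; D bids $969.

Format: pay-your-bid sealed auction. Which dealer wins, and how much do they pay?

Bids in order: 988 (A) > 984 (C) > 969 (D) > 947 (B)
A is highest → pays own bid, $988.

A pays $988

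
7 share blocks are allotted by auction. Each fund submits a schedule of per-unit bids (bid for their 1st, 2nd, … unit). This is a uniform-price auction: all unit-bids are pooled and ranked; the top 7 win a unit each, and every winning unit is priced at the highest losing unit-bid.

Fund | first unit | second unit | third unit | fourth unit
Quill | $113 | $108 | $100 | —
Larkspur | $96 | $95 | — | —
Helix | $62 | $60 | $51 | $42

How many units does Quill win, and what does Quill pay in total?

Quill: 3 units, pays $153

Pooled unit-bids ranked (top 7): 113 (Quill-1), 108 (Quill-2), 100 (Quill-3), 96 (Larkspur-1), 95 (Larkspur-2), 62 (Helix-1), 60 (Helix-2)
Highest rejected unit-bid = $51.
Quill wins 3 unit(s) at $51 each.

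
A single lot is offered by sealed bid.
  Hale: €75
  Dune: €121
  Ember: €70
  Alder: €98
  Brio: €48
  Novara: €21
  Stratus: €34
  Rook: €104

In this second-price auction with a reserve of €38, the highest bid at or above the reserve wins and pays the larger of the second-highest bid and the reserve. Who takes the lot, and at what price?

Rule: the highest bid at or above the reserve wins and pays the larger of the second-highest bid and the reserve.
Sorting bids: 121 (Dune) > 104 (Rook) > 98 (Alder) > 75 (Hale) > 70 (Ember) > 48 (Brio) > …
Highest eligible bid: Dune at €121.
max(second-highest €104, reserve €38) = €104; the reserve does not bind.

Dune pays €104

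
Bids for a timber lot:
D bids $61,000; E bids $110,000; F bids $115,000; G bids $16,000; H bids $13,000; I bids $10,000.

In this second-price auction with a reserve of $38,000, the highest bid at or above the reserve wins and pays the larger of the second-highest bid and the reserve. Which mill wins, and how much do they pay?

F pays $110,000

Rule: the highest bid at or above the reserve wins and pays the larger of the second-highest bid and the reserve.
Sorting bids: 115,000 (F) > 110,000 (E) > 61,000 (D) > 16,000 (G) > 13,000 (H) > 10,000 (I)
Highest eligible bid: F at $115,000.
Second-highest bid $110,000 exceeds the reserve $38,000 → payment $110,000.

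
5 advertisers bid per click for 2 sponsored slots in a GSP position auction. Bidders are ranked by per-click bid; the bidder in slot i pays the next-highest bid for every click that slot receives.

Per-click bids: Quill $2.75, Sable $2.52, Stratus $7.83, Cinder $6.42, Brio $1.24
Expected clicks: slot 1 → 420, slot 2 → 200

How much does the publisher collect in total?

Total revenue: $3246.40

Sorting advertisers: $7.83 (Stratus) > $6.42 (Cinder) > $2.75 (Quill) > …
Slot 1: Stratus pays $6.42 × 420 = $2696.40
Slot 2: Cinder pays $2.75 × 200 = $550.00
Total = $3246.40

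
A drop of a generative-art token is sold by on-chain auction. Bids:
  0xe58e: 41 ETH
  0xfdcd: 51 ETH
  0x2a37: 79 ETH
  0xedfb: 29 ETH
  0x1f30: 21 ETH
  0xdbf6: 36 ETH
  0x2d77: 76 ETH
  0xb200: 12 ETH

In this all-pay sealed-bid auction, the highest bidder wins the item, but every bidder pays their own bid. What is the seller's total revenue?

All-pay sealed-bid auction: the highest bidder wins the item, but every bidder pays their own bid.
Bids in order: 79 (0x2a37) > 76 (0x2d77) > 51 (0xfdcd) > 41 (0xe58e) > 36 (0xdbf6) > 29 (0xedfb) > …
Every bidder forfeits their bid regardless of winning.
Revenue = 41 + 51 + 79 + 29 + 21 + 36 + 76 + 12 = 345 ETH.

Total revenue: 345 ETH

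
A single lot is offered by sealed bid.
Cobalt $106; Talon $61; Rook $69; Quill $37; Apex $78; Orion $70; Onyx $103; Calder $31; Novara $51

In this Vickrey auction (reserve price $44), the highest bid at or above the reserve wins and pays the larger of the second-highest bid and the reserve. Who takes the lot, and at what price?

Vickrey auction (reserve price $44): the highest bid at or above the reserve wins and pays the larger of the second-highest bid and the reserve.
Sorting bids: 106 (Cobalt) > 103 (Onyx) > 78 (Apex) > 70 (Orion) > 69 (Rook) > 61 (Talon) > …
Highest eligible bid: Cobalt at $106.
max(second-highest $103, reserve $44) = $103; the reserve does not bind.

Cobalt pays $103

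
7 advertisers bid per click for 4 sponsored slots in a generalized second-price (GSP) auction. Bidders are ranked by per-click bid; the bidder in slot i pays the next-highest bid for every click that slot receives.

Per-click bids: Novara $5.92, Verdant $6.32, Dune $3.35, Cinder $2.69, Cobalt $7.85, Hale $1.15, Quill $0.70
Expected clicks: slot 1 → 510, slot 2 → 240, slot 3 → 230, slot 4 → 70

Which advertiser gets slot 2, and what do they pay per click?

Verdant; $5.92 per click

Ranked by bid: $7.85 (Cobalt) > $6.32 (Verdant) > $5.92 (Novara) > $3.35 (Dune) > $2.69 (Cinder) > …
Slot 2 goes to the second-ranked bidder, Verdant, who pays the next bid down: $5.92/click.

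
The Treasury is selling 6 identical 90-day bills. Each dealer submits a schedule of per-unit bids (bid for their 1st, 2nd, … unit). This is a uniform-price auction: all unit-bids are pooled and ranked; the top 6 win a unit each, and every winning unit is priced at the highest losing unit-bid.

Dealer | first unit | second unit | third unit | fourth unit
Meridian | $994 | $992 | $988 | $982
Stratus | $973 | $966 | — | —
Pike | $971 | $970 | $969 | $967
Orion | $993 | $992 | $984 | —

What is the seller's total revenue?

Pooled unit-bids ranked (top 6): 994 (Meridian-1), 993 (Orion-1), 992 (Meridian-2), 992 (Orion-2), 988 (Meridian-3), 984 (Orion-3)
The (k+1)-th unit-bid is $982.
Allocation: Meridian 3, Orion 3. Every unit priced at $982.
Revenue = 6 × 982 = $5,892.

Total revenue: $5,892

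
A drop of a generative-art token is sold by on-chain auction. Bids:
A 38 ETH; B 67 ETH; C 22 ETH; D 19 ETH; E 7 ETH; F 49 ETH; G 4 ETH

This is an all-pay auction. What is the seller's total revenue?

Rule: the highest bidder wins the item, but every bidder pays their own bid.
Bids ranked: 67 (B) > 49 (F) > 38 (A) > 22 (C) > 19 (D) > 7 (E) > …
B wins with the top bid; all bids are sunk regardless.
Every bidder forfeits their bid regardless of winning.
Revenue = 38 + 67 + 22 + 19 + 7 + 49 + 4 = 206 ETH.

Total revenue: 206 ETH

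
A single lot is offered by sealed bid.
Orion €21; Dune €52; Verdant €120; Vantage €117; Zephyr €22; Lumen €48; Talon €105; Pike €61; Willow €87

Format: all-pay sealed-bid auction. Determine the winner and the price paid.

Verdant pays €120

Sorting bids: 120 (Verdant) > 117 (Vantage) > 105 (Talon) > 87 (Willow) > 61 (Pike) > 52 (Dune) > …
Verdant wins with the top bid; all bids are sunk regardless.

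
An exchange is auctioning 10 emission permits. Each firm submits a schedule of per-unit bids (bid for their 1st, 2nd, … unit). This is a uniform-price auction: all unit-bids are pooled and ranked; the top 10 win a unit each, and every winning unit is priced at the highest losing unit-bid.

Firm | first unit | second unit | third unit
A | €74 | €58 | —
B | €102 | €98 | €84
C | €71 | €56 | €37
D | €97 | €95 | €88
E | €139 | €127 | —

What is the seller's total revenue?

All unit-bids, highest first — top 10: 139 (E-1), 127 (E-2), 102 (B-1), 98 (B-2), 97 (D-1), 95 (D-2), 88 (D-3), 84 (B-3), 74 (A-1), 71 (C-1)
The (k+1)-th unit-bid is €58.
Allocation: A 1, B 3, C 1, D 3, E 2. Every unit priced at €58.
Revenue = 10 × 58 = €580.

Total revenue: €580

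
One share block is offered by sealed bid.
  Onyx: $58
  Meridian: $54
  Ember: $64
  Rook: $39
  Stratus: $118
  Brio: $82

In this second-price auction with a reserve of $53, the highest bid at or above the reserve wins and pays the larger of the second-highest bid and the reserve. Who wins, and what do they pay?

Stratus pays $82

Sorting bids: 118 (Stratus) > 82 (Brio) > 64 (Ember) > 58 (Onyx) > 54 (Meridian) > 39 (Rook)
Highest eligible bid: Stratus at $118.
Second-highest bid $82 exceeds the reserve $53 → payment $82.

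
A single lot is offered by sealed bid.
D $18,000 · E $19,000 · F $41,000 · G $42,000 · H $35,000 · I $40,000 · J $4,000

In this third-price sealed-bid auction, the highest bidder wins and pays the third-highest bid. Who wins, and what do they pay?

G pays $40,000

Rule: the highest bidder wins and pays the third-highest bid.
Sorting bids: 42,000 (G) > 41,000 (F) > 40,000 (I) > 35,000 (H) > 19,000 (E) > 18,000 (D) > …
G is highest; pays the third-highest bid, $40,000.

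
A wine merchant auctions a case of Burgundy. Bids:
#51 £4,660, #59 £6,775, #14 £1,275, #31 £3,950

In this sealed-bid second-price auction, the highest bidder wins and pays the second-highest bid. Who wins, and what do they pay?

Rule: the highest bidder wins and pays the second-highest bid.
Sorting bids: 6,775 (#59) > 4,660 (#51) > 3,950 (#31) > 1,275 (#14)
#59 wins with the highest bid; price is set by the runner-up at £4,660.

#59 pays £4,660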